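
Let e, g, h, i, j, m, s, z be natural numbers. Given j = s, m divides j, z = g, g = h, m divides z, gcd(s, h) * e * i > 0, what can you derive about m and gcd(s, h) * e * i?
m ≤ gcd(s, h) * e * i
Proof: j = s and m divides j, thus m divides s. From z = g and g = h, z = h. m divides z, so m divides h. m divides s, so m divides gcd(s, h). Then m divides gcd(s, h) * e. Then m divides gcd(s, h) * e * i. gcd(s, h) * e * i > 0, so m ≤ gcd(s, h) * e * i.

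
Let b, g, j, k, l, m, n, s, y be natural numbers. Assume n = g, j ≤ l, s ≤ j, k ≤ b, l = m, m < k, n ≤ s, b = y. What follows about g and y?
g < y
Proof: Since n = g and n ≤ s, g ≤ s. s ≤ j and j ≤ l, therefore s ≤ l. l = m, so s ≤ m. m < k and k ≤ b, hence m < b. Since b = y, m < y. Since s ≤ m, s < y. From g ≤ s, g < y.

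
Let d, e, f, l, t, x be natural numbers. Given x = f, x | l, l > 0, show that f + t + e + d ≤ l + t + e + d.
Since x = f and x | l, f | l. Since l > 0, f ≤ l. Then f + t ≤ l + t. Then f + t + e ≤ l + t + e. Then f + t + e + d ≤ l + t + e + d.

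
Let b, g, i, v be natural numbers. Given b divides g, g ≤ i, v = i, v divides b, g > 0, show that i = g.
v = i and v divides b, hence i divides b. From b divides g, i divides g. g > 0, so i ≤ g. From g ≤ i, i = g.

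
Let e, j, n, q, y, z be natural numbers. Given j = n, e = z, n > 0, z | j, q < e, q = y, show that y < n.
e = z and q < e, thus q < z. Since q = y, y < z. Since j = n and z | j, z | n. n > 0, so z ≤ n. Since y < z, y < n.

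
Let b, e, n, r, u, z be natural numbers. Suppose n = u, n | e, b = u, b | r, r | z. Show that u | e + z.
Since n = u and n | e, u | e. b = u and b | r, thus u | r. Since r | z, u | z. u | e, so u | e + z.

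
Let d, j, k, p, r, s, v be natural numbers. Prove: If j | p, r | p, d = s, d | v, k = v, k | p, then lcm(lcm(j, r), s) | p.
j | p and r | p, thus lcm(j, r) | p. d = s and d | v, hence s | v. Since k = v and k | p, v | p. Since s | v, s | p. lcm(j, r) | p, so lcm(lcm(j, r), s) | p.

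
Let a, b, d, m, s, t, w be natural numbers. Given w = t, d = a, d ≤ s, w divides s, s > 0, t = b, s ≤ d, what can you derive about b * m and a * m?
b * m ≤ a * m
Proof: w = t and t = b, therefore w = b. s ≤ d and d ≤ s, therefore s = d. w divides s and s > 0, thus w ≤ s. Since s = d, w ≤ d. d = a, so w ≤ a. w = b, so b ≤ a. By multiplying by a non-negative, b * m ≤ a * m.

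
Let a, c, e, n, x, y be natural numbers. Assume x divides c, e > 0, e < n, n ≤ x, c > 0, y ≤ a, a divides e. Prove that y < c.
Since a divides e and e > 0, a ≤ e. Because e < n, a < n. Since y ≤ a, y < n. x divides c and c > 0, hence x ≤ c. From n ≤ x, n ≤ c. Because y < n, y < c.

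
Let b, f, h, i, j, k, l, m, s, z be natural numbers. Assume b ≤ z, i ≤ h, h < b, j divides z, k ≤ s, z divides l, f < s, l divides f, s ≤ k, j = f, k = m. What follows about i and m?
i < m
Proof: Because s ≤ k and k ≤ s, s = k. Since k = m, s = m. Since h < b and b ≤ z, h < z. Since i ≤ h, i < z. j = f and j divides z, so f divides z. Since z divides l and l divides f, z divides f. f divides z, so f = z. f < s, so z < s. Since i < z, i < s. Since s = m, i < m.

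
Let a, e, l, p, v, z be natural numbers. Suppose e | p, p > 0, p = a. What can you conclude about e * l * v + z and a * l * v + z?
e * l * v + z ≤ a * l * v + z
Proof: e | p and p > 0, so e ≤ p. p = a, so e ≤ a. Then e * l ≤ a * l. Then e * l * v ≤ a * l * v. Then e * l * v + z ≤ a * l * v + z.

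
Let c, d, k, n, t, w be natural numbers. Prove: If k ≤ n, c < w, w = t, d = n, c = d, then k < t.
c = d and d = n, thus c = n. From c < w, n < w. Since w = t, n < t. k ≤ n, so k < t.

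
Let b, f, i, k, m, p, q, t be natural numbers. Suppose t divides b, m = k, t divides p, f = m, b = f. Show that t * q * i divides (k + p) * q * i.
f = m and m = k, hence f = k. b = f and t divides b, hence t divides f. Since f = k, t divides k. t divides p, so t divides k + p. Then t * q divides (k + p) * q. Then t * q * i divides (k + p) * q * i.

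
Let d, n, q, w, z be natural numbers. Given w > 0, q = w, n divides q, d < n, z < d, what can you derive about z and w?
z < w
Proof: z < d and d < n, so z < n. From q = w and n divides q, n divides w. Since w > 0, n ≤ w. z < n, so z < w.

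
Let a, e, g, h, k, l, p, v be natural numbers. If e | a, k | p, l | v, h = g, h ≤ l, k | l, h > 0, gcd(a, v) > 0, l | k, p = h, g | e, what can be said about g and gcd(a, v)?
g ≤ gcd(a, v)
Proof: From g | e and e | a, g | a. k | l and l | k, thus k = l. p = h and k | p, therefore k | h. Since k = l, l | h. h > 0, so l ≤ h. h ≤ l, so l = h. h = g, so l = g. Since l | v, g | v. Since g | a, g | gcd(a, v). gcd(a, v) > 0, so g ≤ gcd(a, v).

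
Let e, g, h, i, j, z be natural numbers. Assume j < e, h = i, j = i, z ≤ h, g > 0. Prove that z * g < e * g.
Since h = i and z ≤ h, z ≤ i. j = i and j < e, so i < e. z ≤ i, so z < e. Using g > 0 and multiplying by a positive, z * g < e * g.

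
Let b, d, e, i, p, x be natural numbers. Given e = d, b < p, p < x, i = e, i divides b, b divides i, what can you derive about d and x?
d < x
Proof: i = e and e = d, so i = d. b divides i and i divides b, so b = i. From b < p and p < x, b < x. Since b = i, i < x. i = d, so d < x.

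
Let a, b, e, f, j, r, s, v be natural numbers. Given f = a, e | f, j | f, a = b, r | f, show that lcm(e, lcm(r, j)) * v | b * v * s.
f = a and a = b, thus f = b. Because r | f and j | f, lcm(r, j) | f. Since e | f, lcm(e, lcm(r, j)) | f. Since f = b, lcm(e, lcm(r, j)) | b. Then lcm(e, lcm(r, j)) * v | b * v. Then lcm(e, lcm(r, j)) * v | b * v * s.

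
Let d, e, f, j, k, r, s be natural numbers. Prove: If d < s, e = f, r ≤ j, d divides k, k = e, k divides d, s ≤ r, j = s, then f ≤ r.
From d divides k and k divides d, d = k. k = e, so d = e. e = f, so d = f. j = s and r ≤ j, hence r ≤ s. Because s ≤ r, s = r. d < s, so d < r. d = f, so f < r. Then f ≤ r.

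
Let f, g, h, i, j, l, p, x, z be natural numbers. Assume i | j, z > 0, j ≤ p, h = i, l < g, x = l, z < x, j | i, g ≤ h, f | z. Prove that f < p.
Because f | z and z > 0, f ≤ z. Since x = l and z < x, z < l. f ≤ z, so f < l. Since l < g, f < g. i | j and j | i, thus i = j. h = i, so h = j. Since g ≤ h, g ≤ j. j ≤ p, so g ≤ p. Since f < g, f < p.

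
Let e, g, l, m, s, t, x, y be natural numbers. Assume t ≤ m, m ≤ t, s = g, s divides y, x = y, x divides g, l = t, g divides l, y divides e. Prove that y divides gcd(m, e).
t ≤ m and m ≤ t, thus t = m. s = g and s divides y, therefore g divides y. x = y and x divides g, thus y divides g. g divides y, so g = y. Since l = t and g divides l, g divides t. Since g = y, y divides t. Since t = m, y divides m. Since y divides e, y divides gcd(m, e).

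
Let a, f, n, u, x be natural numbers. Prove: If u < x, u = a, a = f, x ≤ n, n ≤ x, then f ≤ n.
Since u = a and a = f, u = f. Since x ≤ n and n ≤ x, x = n. From u < x, u < n. From u = f, f < n. Then f ≤ n.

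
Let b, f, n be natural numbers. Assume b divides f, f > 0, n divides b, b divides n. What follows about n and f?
n ≤ f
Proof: Because b divides n and n divides b, b = n. Because b divides f and f > 0, b ≤ f. Since b = n, n ≤ f.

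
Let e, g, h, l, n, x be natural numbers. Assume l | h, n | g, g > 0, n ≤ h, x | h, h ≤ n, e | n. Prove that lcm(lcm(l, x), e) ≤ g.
h ≤ n and n ≤ h, therefore h = n. l | h and x | h, thus lcm(l, x) | h. From h = n, lcm(l, x) | n. Since e | n, lcm(lcm(l, x), e) | n. From n | g, lcm(lcm(l, x), e) | g. Since g > 0, lcm(lcm(l, x), e) ≤ g.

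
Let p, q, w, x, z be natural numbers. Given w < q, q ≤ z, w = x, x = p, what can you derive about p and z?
p < z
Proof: From w = x and x = p, w = p. From w < q and q ≤ z, w < z. Because w = p, p < z.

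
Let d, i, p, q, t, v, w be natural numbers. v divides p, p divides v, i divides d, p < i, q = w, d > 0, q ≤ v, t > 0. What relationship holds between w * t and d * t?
w * t < d * t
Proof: From v divides p and p divides v, v = p. q = w and q ≤ v, thus w ≤ v. Since v = p, w ≤ p. Because i divides d and d > 0, i ≤ d. Since p < i, p < d. w ≤ p, so w < d. Because t > 0, by multiplying by a positive, w * t < d * t.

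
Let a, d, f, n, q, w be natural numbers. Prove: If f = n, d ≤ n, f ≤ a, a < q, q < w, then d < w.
Because f ≤ a and a < q, f < q. Since q < w, f < w. f = n, so n < w. d ≤ n, so d < w.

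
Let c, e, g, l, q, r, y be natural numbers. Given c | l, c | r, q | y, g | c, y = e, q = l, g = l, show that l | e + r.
q = l and q | y, thus l | y. y = e, so l | e. Because g = l and g | c, l | c. Since c | l, c = l. c | r, so l | r. l | e, so l | e + r.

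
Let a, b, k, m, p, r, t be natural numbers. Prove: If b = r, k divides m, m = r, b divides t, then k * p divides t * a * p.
m = r and k divides m, so k divides r. Since b = r and b divides t, r divides t. Since k divides r, k divides t. Then k divides t * a. Then k * p divides t * a * p.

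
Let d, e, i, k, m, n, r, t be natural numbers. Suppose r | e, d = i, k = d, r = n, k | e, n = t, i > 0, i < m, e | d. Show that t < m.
Since r = n and n = t, r = t. Because k = d and k | e, d | e. Since e | d, e = d. Since d = i, e = i. Because r | e, r | i. i > 0, so r ≤ i. Since r = t, t ≤ i. Since i < m, t < m.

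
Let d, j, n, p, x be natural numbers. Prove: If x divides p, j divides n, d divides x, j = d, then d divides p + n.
From d divides x and x divides p, d divides p. j = d and j divides n, therefore d divides n. Since d divides p, d divides p + n.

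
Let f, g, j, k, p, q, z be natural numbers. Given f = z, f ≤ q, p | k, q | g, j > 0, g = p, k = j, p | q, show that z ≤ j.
f = z and f ≤ q, so z ≤ q. g = p and q | g, hence q | p. p | q, so p = q. k = j and p | k, so p | j. j > 0, so p ≤ j. p = q, so q ≤ j. Since z ≤ q, z ≤ j.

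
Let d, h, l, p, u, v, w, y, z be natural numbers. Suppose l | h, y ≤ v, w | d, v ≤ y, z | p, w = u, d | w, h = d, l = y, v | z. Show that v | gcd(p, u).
From v | z and z | p, v | p. d | w and w | d, so d = w. w = u, so d = u. Because y ≤ v and v ≤ y, y = v. h = d and l | h, hence l | d. l = y, so y | d. Since y = v, v | d. d = u, so v | u. Because v | p, v | gcd(p, u).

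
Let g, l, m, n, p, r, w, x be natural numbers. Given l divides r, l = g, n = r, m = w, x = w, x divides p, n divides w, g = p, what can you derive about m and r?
m = r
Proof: l = g and g = p, therefore l = p. l divides r, so p divides r. Since x divides p, x divides r. Since x = w, w divides r. From n = r and n divides w, r divides w. Since w divides r, w = r. Since m = w, m = r.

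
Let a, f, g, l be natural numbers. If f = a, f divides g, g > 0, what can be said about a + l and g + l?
a + l ≤ g + l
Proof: f = a and f divides g, hence a divides g. From g > 0, a ≤ g. Then a + l ≤ g + l.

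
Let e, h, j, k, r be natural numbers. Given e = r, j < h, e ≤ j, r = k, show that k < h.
Since e = r and r = k, e = k. Since e ≤ j, k ≤ j. Since j < h, k < h.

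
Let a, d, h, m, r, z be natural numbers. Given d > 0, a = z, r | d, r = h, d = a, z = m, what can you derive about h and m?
h ≤ m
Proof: From d = a and a = z, d = z. Because r = h and r | d, h | d. Since d > 0, h ≤ d. Since d = z, h ≤ z. Since z = m, h ≤ m.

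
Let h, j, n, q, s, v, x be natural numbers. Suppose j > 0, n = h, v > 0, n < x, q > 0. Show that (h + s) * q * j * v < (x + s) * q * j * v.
n = h and n < x, hence h < x. Then h + s < x + s. Using q > 0, by multiplying by a positive, (h + s) * q < (x + s) * q. Since j > 0, by multiplying by a positive, (h + s) * q * j < (x + s) * q * j. Using v > 0, by multiplying by a positive, (h + s) * q * j * v < (x + s) * q * j * v.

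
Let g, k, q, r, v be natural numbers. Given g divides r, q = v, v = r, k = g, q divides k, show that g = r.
Because q = v and v = r, q = r. From k = g and q divides k, q divides g. q = r, so r divides g. g divides r, so g = r.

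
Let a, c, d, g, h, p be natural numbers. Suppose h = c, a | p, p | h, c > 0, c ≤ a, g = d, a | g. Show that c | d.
Because a | p and p | h, a | h. Because h = c, a | c. c > 0, so a ≤ c. c ≤ a, so a = c. Because g = d and a | g, a | d. From a = c, c | d.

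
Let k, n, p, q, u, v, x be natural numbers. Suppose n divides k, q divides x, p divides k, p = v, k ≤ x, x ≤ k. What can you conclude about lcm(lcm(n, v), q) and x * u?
lcm(lcm(n, v), q) divides x * u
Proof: k ≤ x and x ≤ k, so k = x. Since p = v and p divides k, v divides k. Since n divides k, lcm(n, v) divides k. Since k = x, lcm(n, v) divides x. Because q divides x, lcm(lcm(n, v), q) divides x. Then lcm(lcm(n, v), q) divides x * u.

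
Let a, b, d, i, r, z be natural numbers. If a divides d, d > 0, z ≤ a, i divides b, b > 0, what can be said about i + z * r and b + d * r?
i + z * r ≤ b + d * r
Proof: i divides b and b > 0, thus i ≤ b. Because a divides d and d > 0, a ≤ d. From z ≤ a, z ≤ d. By multiplying by a non-negative, z * r ≤ d * r. From i ≤ b, i + z * r ≤ b + d * r.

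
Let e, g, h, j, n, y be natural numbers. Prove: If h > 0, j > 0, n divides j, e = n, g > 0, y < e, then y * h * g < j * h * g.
e = n and y < e, thus y < n. From n divides j and j > 0, n ≤ j. y < n, so y < j. Since h > 0, by multiplying by a positive, y * h < j * h. Using g > 0 and multiplying by a positive, y * h * g < j * h * g.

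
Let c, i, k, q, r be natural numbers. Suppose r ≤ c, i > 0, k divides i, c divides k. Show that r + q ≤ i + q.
c divides k and k divides i, therefore c divides i. i > 0, so c ≤ i. r ≤ c, so r ≤ i. Then r + q ≤ i + q.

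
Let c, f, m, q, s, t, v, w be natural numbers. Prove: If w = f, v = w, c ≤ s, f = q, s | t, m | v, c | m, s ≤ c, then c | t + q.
s ≤ c and c ≤ s, therefore s = c. Since s | t, c | t. Since v = w and w = f, v = f. f = q, so v = q. c | m and m | v, so c | v. v = q, so c | q. Since c | t, c | t + q.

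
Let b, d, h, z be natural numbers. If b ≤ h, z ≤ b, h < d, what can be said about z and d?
z < d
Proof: z ≤ b and b ≤ h, so z ≤ h. Since h < d, z < d.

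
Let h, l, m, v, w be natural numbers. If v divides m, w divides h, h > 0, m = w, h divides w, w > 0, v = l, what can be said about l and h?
l ≤ h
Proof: Because w divides h and h > 0, w ≤ h. From h divides w and w > 0, h ≤ w. w ≤ h, so w = h. From v = l and v divides m, l divides m. m = w, so l divides w. From w > 0, l ≤ w. Since w = h, l ≤ h.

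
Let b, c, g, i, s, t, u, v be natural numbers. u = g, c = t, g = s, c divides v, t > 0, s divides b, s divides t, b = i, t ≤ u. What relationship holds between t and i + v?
t divides i + v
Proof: s divides t and t > 0, thus s ≤ t. u = g and g = s, so u = s. Since t ≤ u, t ≤ s. Since s ≤ t, s = t. b = i and s divides b, thus s divides i. s = t, so t divides i. c = t and c divides v, therefore t divides v. t divides i, so t divides i + v.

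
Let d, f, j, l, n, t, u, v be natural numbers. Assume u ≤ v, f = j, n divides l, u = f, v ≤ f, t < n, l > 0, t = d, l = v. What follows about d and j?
d < j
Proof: t = d and t < n, so d < n. Because u = f and u ≤ v, f ≤ v. v ≤ f, so v = f. f = j, so v = j. Since n divides l and l > 0, n ≤ l. l = v, so n ≤ v. Since v = j, n ≤ j. Since d < n, d < j.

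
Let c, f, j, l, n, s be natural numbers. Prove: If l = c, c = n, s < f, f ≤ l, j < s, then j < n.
From l = c and c = n, l = n. j < s and s < f, thus j < f. f ≤ l, so j < l. Since l = n, j < n.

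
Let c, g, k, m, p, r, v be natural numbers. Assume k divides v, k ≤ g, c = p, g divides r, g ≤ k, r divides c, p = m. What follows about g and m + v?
g divides m + v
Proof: c = p and p = m, so c = m. Since r divides c, r divides m. Since g divides r, g divides m. k ≤ g and g ≤ k, thus k = g. k divides v, so g divides v. From g divides m, g divides m + v.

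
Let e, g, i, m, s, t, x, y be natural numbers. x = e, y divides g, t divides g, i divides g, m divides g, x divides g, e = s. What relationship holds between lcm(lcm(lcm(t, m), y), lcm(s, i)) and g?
lcm(lcm(lcm(t, m), y), lcm(s, i)) divides g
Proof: t divides g and m divides g, therefore lcm(t, m) divides g. Since y divides g, lcm(lcm(t, m), y) divides g. Because x = e and e = s, x = s. x divides g, so s divides g. i divides g, so lcm(s, i) divides g. Since lcm(lcm(t, m), y) divides g, lcm(lcm(lcm(t, m), y), lcm(s, i)) divides g.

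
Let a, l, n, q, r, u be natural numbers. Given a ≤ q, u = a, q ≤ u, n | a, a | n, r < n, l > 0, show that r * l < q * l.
Because u = a and q ≤ u, q ≤ a. Since a ≤ q, a = q. n | a and a | n, thus n = a. Because r < n, r < a. a = q, so r < q. Because l > 0, r * l < q * l.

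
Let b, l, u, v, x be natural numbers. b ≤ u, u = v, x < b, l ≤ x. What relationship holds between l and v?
l < v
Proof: Because x < b and b ≤ u, x < u. Since l ≤ x, l < u. Since u = v, l < v.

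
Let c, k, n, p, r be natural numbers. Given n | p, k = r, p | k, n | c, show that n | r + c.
From k = r and p | k, p | r. Since n | p, n | r. Because n | c, n | r + c.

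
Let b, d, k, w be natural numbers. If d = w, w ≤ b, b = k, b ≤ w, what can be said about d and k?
d = k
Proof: w ≤ b and b ≤ w, therefore w = b. Since d = w, d = b. b = k, so d = k.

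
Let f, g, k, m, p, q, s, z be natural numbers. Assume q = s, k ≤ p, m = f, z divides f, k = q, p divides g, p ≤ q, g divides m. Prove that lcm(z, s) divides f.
Because k = q and k ≤ p, q ≤ p. Since p ≤ q, p = q. Because p divides g and g divides m, p divides m. Since m = f, p divides f. p = q, so q divides f. q = s, so s divides f. Since z divides f, lcm(z, s) divides f.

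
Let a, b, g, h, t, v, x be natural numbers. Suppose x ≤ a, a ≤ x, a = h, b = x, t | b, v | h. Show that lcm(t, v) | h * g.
x ≤ a and a ≤ x, so x = a. a = h, so x = h. b = x and t | b, hence t | x. x = h, so t | h. v | h, so lcm(t, v) | h. Then lcm(t, v) | h * g.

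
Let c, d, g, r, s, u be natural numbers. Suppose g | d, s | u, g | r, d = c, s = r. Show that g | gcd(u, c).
From s = r and s | u, r | u. g | r, so g | u. d = c and g | d, so g | c. g | u, so g | gcd(u, c).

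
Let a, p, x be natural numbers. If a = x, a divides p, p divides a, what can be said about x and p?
x = p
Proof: Since p divides a and a divides p, p = a. a = x, so p = x. Then x = p.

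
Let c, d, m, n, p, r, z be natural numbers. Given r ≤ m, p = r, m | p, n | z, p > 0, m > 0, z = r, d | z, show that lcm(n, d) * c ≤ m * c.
From m | p and p > 0, m ≤ p. p = r, so m ≤ r. r ≤ m, so r = m. Since z = r, z = m. Because n | z and d | z, lcm(n, d) | z. z = m, so lcm(n, d) | m. Since m > 0, lcm(n, d) ≤ m. Then lcm(n, d) * c ≤ m * c.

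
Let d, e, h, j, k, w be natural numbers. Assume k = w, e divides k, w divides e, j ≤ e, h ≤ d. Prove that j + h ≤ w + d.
k = w and e divides k, hence e divides w. Since w divides e, e = w. Since j ≤ e, j ≤ w. Since h ≤ d, j + h ≤ w + d.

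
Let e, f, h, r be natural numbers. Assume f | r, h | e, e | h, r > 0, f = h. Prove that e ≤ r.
h | e and e | h, therefore h = e. Since f = h and f | r, h | r. r > 0, so h ≤ r. h = e, so e ≤ r.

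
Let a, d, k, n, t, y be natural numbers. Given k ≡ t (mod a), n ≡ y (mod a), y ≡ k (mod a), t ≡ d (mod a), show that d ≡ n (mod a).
From n ≡ y (mod a) and y ≡ k (mod a), n ≡ k (mod a). Since k ≡ t (mod a), n ≡ t (mod a). t ≡ d (mod a), so n ≡ d (mod a). Then d ≡ n (mod a).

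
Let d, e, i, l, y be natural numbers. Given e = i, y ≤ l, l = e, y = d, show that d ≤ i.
l = e and y ≤ l, hence y ≤ e. e = i, so y ≤ i. From y = d, d ≤ i.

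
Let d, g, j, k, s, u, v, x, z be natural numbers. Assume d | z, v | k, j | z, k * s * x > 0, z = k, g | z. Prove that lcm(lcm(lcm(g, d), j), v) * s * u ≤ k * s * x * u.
From g | z and d | z, lcm(g, d) | z. j | z, so lcm(lcm(g, d), j) | z. z = k, so lcm(lcm(g, d), j) | k. v | k, so lcm(lcm(lcm(g, d), j), v) | k. Then lcm(lcm(lcm(g, d), j), v) * s | k * s. Then lcm(lcm(lcm(g, d), j), v) * s | k * s * x. k * s * x > 0, so lcm(lcm(lcm(g, d), j), v) * s ≤ k * s * x. Then lcm(lcm(lcm(g, d), j), v) * s * u ≤ k * s * x * u.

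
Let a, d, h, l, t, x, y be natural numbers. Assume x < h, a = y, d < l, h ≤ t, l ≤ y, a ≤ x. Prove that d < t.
a = y and a ≤ x, so y ≤ x. Since x < h and h ≤ t, x < t. Since y ≤ x, y < t. l ≤ y, so l < t. d < l, so d < t.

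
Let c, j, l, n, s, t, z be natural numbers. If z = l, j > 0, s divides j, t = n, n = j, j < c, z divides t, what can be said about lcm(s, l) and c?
lcm(s, l) < c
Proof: t = n and n = j, so t = j. z = l and z divides t, hence l divides t. t = j, so l divides j. s divides j, so lcm(s, l) divides j. Since j > 0, lcm(s, l) ≤ j. j < c, so lcm(s, l) < c.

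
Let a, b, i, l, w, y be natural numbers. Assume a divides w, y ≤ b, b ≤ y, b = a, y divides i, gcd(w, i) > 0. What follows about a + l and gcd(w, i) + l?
a + l ≤ gcd(w, i) + l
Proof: Since y ≤ b and b ≤ y, y = b. b = a, so y = a. y divides i, so a divides i. a divides w, so a divides gcd(w, i). Because gcd(w, i) > 0, a ≤ gcd(w, i). Then a + l ≤ gcd(w, i) + l.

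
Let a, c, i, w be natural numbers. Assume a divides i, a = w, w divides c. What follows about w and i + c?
w divides i + c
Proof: Since a = w and a divides i, w divides i. Since w divides c, w divides i + c.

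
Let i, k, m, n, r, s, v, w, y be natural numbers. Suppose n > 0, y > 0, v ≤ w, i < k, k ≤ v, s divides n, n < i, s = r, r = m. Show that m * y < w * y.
s = r and r = m, hence s = m. Since s divides n and n > 0, s ≤ n. Since n < i, s < i. i < k, so s < k. Since s = m, m < k. k ≤ v and v ≤ w, hence k ≤ w. Since m < k, m < w. Combining with y > 0, by multiplying by a positive, m * y < w * y.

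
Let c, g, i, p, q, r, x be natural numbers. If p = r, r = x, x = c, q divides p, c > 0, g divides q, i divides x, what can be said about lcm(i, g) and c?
lcm(i, g) ≤ c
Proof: p = r and r = x, so p = x. q divides p, so q divides x. Because g divides q, g divides x. i divides x, so lcm(i, g) divides x. Since x = c, lcm(i, g) divides c. c > 0, so lcm(i, g) ≤ c.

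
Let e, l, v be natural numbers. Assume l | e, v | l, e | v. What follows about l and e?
l = e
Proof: e | v and v | l, therefore e | l. From l | e, e = l. Then l = e.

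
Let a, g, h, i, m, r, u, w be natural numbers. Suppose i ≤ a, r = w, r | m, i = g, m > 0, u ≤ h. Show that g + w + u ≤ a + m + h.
i = g and i ≤ a, so g ≤ a. Because r | m and m > 0, r ≤ m. r = w, so w ≤ m. g ≤ a, so g + w ≤ a + m. Since u ≤ h, g + w + u ≤ a + m + h.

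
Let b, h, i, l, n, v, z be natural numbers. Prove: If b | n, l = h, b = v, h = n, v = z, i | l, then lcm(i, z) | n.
l = h and i | l, hence i | h. Because h = n, i | n. b = v and b | n, hence v | n. Since v = z, z | n. i | n, so lcm(i, z) | n.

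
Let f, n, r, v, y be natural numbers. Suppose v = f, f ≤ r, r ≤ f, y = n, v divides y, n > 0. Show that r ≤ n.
Since f ≤ r and r ≤ f, f = r. v = f, so v = r. y = n and v divides y, therefore v divides n. v = r, so r divides n. Since n > 0, r ≤ n.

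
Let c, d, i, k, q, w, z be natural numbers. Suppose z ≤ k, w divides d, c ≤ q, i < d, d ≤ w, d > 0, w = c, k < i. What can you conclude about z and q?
z < q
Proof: z ≤ k and k < i, thus z < i. w divides d and d > 0, so w ≤ d. d ≤ w, so d = w. i < d, so i < w. Since z < i, z < w. Since w = c, z < c. c ≤ q, so z < q.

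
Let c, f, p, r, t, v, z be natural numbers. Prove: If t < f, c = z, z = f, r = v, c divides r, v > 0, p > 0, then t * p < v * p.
c = z and z = f, hence c = f. r = v and c divides r, so c divides v. Since v > 0, c ≤ v. Since c = f, f ≤ v. From t < f, t < v. Since p > 0, by multiplying by a positive, t * p < v * p.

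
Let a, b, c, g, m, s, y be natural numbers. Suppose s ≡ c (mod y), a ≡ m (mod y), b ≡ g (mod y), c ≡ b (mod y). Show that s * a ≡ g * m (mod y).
s ≡ c (mod y) and c ≡ b (mod y), so s ≡ b (mod y). b ≡ g (mod y), so s ≡ g (mod y). Since a ≡ m (mod y), s * a ≡ g * m (mod y).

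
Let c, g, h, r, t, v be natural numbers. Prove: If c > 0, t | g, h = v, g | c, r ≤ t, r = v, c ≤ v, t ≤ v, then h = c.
From r = v and r ≤ t, v ≤ t. Since t ≤ v, t = v. Since t | g and g | c, t | c. Since t = v, v | c. c > 0, so v ≤ c. Since c ≤ v, v = c. Since h = v, h = c.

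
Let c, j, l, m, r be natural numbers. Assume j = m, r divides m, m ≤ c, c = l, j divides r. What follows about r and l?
r ≤ l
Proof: Since j = m and j divides r, m divides r. Since r divides m, m = r. m ≤ c, so r ≤ c. Because c = l, r ≤ l.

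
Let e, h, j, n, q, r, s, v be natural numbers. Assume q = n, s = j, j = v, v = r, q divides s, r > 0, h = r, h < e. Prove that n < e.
s = j and j = v, so s = v. From v = r, s = r. Because q divides s, q divides r. Since r > 0, q ≤ r. q = n, so n ≤ r. h = r and h < e, therefore r < e. Since n ≤ r, n < e.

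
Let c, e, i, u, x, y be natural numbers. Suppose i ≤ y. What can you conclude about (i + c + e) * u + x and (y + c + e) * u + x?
(i + c + e) * u + x ≤ (y + c + e) * u + x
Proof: i ≤ y, thus i + c ≤ y + c. Then i + c + e ≤ y + c + e. Then (i + c + e) * u ≤ (y + c + e) * u. Then (i + c + e) * u + x ≤ (y + c + e) * u + x.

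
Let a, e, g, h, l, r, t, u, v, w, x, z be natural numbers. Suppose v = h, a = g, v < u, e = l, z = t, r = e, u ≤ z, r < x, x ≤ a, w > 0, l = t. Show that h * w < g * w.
From v = h and v < u, h < u. From z = t and u ≤ z, u ≤ t. Because e = l and l = t, e = t. r = e, so r = t. r < x and x ≤ a, thus r < a. Since a = g, r < g. r = t, so t < g. u ≤ t, so u < g. h < u, so h < g. Since w > 0, by multiplying by a positive, h * w < g * w.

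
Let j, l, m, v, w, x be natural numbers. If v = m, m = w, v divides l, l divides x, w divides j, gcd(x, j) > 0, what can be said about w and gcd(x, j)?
w ≤ gcd(x, j)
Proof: v = m and m = w, thus v = w. Since v divides l, w divides l. l divides x, so w divides x. From w divides j, w divides gcd(x, j). Since gcd(x, j) > 0, w ≤ gcd(x, j).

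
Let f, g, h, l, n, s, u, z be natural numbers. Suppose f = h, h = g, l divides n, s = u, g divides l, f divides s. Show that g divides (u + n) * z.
f = h and h = g, so f = g. f divides s, so g divides s. Since s = u, g divides u. g divides l and l divides n, therefore g divides n. Since g divides u, g divides u + n. Then g divides (u + n) * z.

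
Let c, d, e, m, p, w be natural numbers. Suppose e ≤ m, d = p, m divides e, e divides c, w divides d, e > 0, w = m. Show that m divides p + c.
Since d = p and w divides d, w divides p. Because w = m, m divides p. m divides e and e > 0, hence m ≤ e. e ≤ m, so e = m. e divides c, so m divides c. Since m divides p, m divides p + c.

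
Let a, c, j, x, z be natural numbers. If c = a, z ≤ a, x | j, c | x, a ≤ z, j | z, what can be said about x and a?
x = a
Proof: z ≤ a and a ≤ z, therefore z = a. Because j | z, j | a. Since x | j, x | a. Because c = a and c | x, a | x. x | a, so x = a.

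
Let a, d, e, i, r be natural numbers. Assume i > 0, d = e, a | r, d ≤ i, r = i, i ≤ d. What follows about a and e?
a ≤ e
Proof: i ≤ d and d ≤ i, hence i = d. Since d = e, i = e. r = i and a | r, hence a | i. Since i > 0, a ≤ i. i = e, so a ≤ e.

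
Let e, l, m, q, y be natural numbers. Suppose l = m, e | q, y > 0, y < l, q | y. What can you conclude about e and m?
e < m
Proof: Since e | q and q | y, e | y. Because y > 0, e ≤ y. y < l, so e < l. Since l = m, e < m.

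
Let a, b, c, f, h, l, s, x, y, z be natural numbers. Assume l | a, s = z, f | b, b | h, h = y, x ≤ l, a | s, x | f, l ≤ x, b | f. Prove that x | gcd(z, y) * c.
l ≤ x and x ≤ l, thus l = x. From s = z and a | s, a | z. Since l | a, l | z. Because l = x, x | z. f | b and b | f, hence f = b. Since x | f, x | b. From h = y and b | h, b | y. Since x | b, x | y. Since x | z, x | gcd(z, y). Then x | gcd(z, y) * c.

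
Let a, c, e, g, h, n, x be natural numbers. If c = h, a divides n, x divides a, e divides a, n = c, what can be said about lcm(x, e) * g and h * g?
lcm(x, e) * g divides h * g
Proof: x divides a and e divides a, therefore lcm(x, e) divides a. n = c and c = h, therefore n = h. a divides n, so a divides h. Since lcm(x, e) divides a, lcm(x, e) divides h. Then lcm(x, e) * g divides h * g.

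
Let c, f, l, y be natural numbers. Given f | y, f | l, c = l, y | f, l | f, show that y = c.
Since l | f and f | l, l = f. c = l, so c = f. f | y and y | f, hence f = y. c = f, so c = y. Then y = c.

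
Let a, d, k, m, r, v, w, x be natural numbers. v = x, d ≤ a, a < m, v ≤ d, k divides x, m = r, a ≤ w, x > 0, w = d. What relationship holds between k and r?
k < r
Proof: Because k divides x and x > 0, k ≤ x. From w = d and a ≤ w, a ≤ d. Since d ≤ a, d = a. Since v ≤ d, v ≤ a. Since v = x, x ≤ a. Since k ≤ x, k ≤ a. m = r and a < m, thus a < r. k ≤ a, so k < r.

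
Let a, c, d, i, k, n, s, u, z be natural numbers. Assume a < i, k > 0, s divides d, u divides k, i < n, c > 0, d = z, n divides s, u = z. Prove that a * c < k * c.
a < i and i < n, therefore a < n. Since d = z and s divides d, s divides z. Because n divides s, n divides z. u = z and u divides k, so z divides k. Since n divides z, n divides k. Since k > 0, n ≤ k. a < n, so a < k. Combining with c > 0, by multiplying by a positive, a * c < k * c.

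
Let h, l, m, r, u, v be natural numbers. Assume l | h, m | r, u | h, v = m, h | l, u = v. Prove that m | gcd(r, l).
u = v and v = m, so u = m. From h | l and l | h, h = l. From u | h, u | l. Since u = m, m | l. m | r, so m | gcd(r, l).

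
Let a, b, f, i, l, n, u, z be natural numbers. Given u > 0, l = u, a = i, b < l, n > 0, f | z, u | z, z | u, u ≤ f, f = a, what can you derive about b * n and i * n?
b * n < i * n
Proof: z | u and u | z, therefore z = u. Since f | z, f | u. u > 0, so f ≤ u. Since u ≤ f, u = f. Because l = u, l = f. Since f = a, l = a. From a = i, l = i. b < l, so b < i. Since n > 0, b * n < i * n.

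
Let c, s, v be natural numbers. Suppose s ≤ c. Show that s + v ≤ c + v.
s ≤ c. By adding to both sides, s + v ≤ c + v.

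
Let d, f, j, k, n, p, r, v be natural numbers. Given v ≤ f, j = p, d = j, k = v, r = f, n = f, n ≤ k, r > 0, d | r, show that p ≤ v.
n = f and n ≤ k, thus f ≤ k. Since k = v, f ≤ v. Since v ≤ f, f = v. Since r = f, r = v. d = j and d | r, therefore j | r. Since j = p, p | r. Since r > 0, p ≤ r. From r = v, p ≤ v.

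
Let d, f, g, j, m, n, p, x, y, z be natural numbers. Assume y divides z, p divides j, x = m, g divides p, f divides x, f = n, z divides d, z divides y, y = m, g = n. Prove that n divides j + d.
Since g = n and g divides p, n divides p. p divides j, so n divides j. f = n and f divides x, so n divides x. x = m, so n divides m. From z divides y and y divides z, z = y. Since y = m, z = m. Since z divides d, m divides d. From n divides m, n divides d. n divides j, so n divides j + d.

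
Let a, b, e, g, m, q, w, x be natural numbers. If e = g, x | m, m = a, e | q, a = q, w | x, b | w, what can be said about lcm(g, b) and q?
lcm(g, b) | q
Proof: e = g and e | q, hence g | q. m = a and a = q, so m = q. Since w | x and x | m, w | m. m = q, so w | q. Since b | w, b | q. g | q, so lcm(g, b) | q.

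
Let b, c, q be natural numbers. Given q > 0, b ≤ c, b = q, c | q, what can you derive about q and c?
q = c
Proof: b = q and b ≤ c, so q ≤ c. Because c | q and q > 0, c ≤ q. Since q ≤ c, q = c.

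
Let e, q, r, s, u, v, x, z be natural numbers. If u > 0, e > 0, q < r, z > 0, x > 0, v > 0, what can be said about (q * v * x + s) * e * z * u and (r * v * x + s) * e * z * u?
(q * v * x + s) * e * z * u < (r * v * x + s) * e * z * u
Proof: q < r and v > 0, therefore q * v < r * v. Because x > 0, q * v * x < r * v * x. Then q * v * x + s < r * v * x + s. Since e > 0, (q * v * x + s) * e < (r * v * x + s) * e. z > 0, so (q * v * x + s) * e * z < (r * v * x + s) * e * z. Since u > 0, (q * v * x + s) * e * z * u < (r * v * x + s) * e * z * u.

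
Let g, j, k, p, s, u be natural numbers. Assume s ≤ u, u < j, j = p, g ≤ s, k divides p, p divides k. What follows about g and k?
g < k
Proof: p divides k and k divides p, therefore p = k. Because j = p, j = k. s ≤ u and u < j, thus s < j. Since g ≤ s, g < j. Since j = k, g < k.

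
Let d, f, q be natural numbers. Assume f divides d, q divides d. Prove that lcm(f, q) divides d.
f divides d and q divides d. Because lcm divides any common multiple, lcm(f, q) divides d.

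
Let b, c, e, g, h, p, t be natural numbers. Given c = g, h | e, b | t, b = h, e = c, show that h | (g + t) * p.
e = c and h | e, hence h | c. Since c = g, h | g. b = h and b | t, hence h | t. Because h | g, h | g + t. Then h | (g + t) * p.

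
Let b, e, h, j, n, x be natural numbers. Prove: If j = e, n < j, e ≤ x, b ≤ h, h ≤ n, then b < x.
b ≤ h and h ≤ n, so b ≤ n. Because j = e and n < j, n < e. b ≤ n, so b < e. e ≤ x, so b < x.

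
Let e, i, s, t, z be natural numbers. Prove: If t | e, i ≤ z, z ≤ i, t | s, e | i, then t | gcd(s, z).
Since i ≤ z and z ≤ i, i = z. t | e and e | i, so t | i. i = z, so t | z. Since t | s, t | gcd(s, z).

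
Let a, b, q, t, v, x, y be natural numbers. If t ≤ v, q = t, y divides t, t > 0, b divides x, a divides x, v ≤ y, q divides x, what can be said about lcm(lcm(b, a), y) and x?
lcm(lcm(b, a), y) divides x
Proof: b divides x and a divides x, hence lcm(b, a) divides x. t ≤ v and v ≤ y, so t ≤ y. From y divides t and t > 0, y ≤ t. t ≤ y, so t = y. q = t and q divides x, hence t divides x. Since t = y, y divides x. lcm(b, a) divides x, so lcm(lcm(b, a), y) divides x.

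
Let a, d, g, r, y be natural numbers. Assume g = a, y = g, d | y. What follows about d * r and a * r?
d * r | a * r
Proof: y = g and g = a, hence y = a. Since d | y, d | a. Then d * r | a * r.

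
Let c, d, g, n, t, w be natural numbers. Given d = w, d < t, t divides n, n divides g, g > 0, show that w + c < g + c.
Because t divides n and n divides g, t divides g. From g > 0, t ≤ g. Since d < t, d < g. Since d = w, w < g. Then w + c < g + c.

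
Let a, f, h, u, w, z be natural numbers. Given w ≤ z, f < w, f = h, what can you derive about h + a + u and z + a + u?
h + a + u < z + a + u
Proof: Because f = h and f < w, h < w. Since w ≤ z, h < z. Then h + a < z + a. Then h + a + u < z + a + u.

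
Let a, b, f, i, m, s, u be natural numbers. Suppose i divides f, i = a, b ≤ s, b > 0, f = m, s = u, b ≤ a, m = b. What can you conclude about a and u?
a ≤ u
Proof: Since f = m and m = b, f = b. i = a and i divides f, hence a divides f. From f = b, a divides b. Since b > 0, a ≤ b. b ≤ a, so b = a. s = u and b ≤ s, so b ≤ u. Since b = a, a ≤ u.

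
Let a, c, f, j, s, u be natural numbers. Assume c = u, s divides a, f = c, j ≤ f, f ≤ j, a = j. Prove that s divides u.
f = c and c = u, therefore f = u. j ≤ f and f ≤ j, hence j = f. a = j, so a = f. s divides a, so s divides f. f = u, so s divides u.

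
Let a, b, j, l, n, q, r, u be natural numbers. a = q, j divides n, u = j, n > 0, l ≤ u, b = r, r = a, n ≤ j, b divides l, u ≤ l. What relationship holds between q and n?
q ≤ n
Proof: r = a and a = q, therefore r = q. Because j divides n and n > 0, j ≤ n. Since n ≤ j, j = n. From l ≤ u and u ≤ l, l = u. Because u = j, l = j. Since b divides l, b divides j. j = n, so b divides n. Because b = r, r divides n. Because n > 0, r ≤ n. r = q, so q ≤ n.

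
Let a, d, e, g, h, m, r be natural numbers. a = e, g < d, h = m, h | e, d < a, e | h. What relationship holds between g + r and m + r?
g + r < m + r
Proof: e | h and h | e, hence e = h. Since a = e, a = h. h = m, so a = m. From g < d and d < a, g < a. a = m, so g < m. Then g + r < m + r.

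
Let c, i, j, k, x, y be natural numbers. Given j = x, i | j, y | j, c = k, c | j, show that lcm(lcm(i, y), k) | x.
i | j and y | j, therefore lcm(i, y) | j. c = k and c | j, thus k | j. From lcm(i, y) | j, lcm(lcm(i, y), k) | j. Since j = x, lcm(lcm(i, y), k) | x.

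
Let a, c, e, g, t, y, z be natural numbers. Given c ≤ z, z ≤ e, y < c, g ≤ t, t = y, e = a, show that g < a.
t = y and g ≤ t, thus g ≤ y. y < c and c ≤ z, therefore y < z. g ≤ y, so g < z. e = a and z ≤ e, thus z ≤ a. Since g < z, g < a.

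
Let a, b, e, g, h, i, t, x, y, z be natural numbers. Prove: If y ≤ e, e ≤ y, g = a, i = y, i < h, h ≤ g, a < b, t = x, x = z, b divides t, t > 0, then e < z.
y ≤ e and e ≤ y, so y = e. i = y and i < h, so y < h. Since h ≤ g, y < g. Since g = a, y < a. Since a < b, y < b. t = x and x = z, hence t = z. b divides t and t > 0, therefore b ≤ t. t = z, so b ≤ z. Since y < b, y < z. y = e, so e < z.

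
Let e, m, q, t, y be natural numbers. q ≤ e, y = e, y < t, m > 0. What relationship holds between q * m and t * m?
q * m < t * m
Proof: y = e and y < t, therefore e < t. Since q ≤ e, q < t. m > 0, so q * m < t * m.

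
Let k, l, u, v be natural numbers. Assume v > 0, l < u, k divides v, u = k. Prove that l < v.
u = k and l < u, so l < k. From k divides v and v > 0, k ≤ v. From l < k, l < v.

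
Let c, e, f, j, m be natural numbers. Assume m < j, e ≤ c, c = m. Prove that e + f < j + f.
c = m and e ≤ c, therefore e ≤ m. Since m < j, e < j. Then e + f < j + f.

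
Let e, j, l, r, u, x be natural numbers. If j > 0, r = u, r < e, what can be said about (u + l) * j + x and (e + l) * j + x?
(u + l) * j + x < (e + l) * j + x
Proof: r = u and r < e, hence u < e. Then u + l < e + l. Using j > 0, by multiplying by a positive, (u + l) * j < (e + l) * j. Then (u + l) * j + x < (e + l) * j + x.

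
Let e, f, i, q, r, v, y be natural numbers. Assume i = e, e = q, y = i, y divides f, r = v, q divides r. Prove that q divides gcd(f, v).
Because i = e and e = q, i = q. y = i and y divides f, so i divides f. i = q, so q divides f. From r = v and q divides r, q divides v. Since q divides f, q divides gcd(f, v).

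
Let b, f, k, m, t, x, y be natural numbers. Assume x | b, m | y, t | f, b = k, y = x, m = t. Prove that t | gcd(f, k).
Since m = t and m | y, t | y. Since y = x, t | x. Since b = k and x | b, x | k. Since t | x, t | k. Since t | f, t | gcd(f, k).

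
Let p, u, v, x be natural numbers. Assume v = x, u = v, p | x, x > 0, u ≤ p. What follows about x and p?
x = p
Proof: u = v and v = x, so u = x. u ≤ p, so x ≤ p. p | x and x > 0, thus p ≤ x. Since x ≤ p, x = p.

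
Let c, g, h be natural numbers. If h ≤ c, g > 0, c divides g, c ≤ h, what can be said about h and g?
h ≤ g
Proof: c ≤ h and h ≤ c, hence c = h. Since c divides g, h divides g. g > 0, so h ≤ g.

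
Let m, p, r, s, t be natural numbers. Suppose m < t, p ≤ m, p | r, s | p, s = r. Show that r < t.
s = r and s | p, hence r | p. Since p | r, p = r. From p ≤ m and m < t, p < t. p = r, so r < t.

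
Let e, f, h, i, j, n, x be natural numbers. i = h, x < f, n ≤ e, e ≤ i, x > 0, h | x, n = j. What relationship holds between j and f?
j < f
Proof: From n = j and n ≤ e, j ≤ e. Since i = h and e ≤ i, e ≤ h. h | x and x > 0, hence h ≤ x. From e ≤ h, e ≤ x. Because x < f, e < f. j ≤ e, so j < f.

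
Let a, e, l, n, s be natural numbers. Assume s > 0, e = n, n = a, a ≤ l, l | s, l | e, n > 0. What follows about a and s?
a ≤ s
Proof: Since e = n and l | e, l | n. Since n > 0, l ≤ n. Because n = a, l ≤ a. a ≤ l, so l = a. Because l | s, a | s. s > 0, so a ≤ s.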